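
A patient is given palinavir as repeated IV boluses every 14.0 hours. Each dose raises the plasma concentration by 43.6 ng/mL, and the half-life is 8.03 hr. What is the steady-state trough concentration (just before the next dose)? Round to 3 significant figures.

18.6 ng/mL

k = ln 2 / 8.03 = 0.08632 hr⁻¹
Fraction remaining after one interval: e^(−kτ) = e^(−0.08632 × 14.0) = 0.2987
R = 1 / (1 − 0.2987) = 1.426
Css,max = 43.6 × 1.426 = 62.17 ng/mL
Css,min = Css,max × e^(−kτ) = 62.17 × 0.2987 ≈ 18.6 ng/mL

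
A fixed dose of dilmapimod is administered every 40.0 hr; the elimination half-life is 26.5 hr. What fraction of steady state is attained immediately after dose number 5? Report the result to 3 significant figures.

0.995

k = ln 2 / 26.5 = 0.02616 hr⁻¹
f_n = 1 − e^(−nkτ) = 1 − e^(−5 × 0.02616 × 40.0) = 1 − e^(−5.231) = 1 − 0.005347 ≈ 0.995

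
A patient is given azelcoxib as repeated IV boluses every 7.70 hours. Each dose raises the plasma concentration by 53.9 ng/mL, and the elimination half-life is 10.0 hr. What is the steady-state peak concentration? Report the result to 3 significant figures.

130 ng/mL

k = ln 2 / 10.0 = 0.06931 hr⁻¹
Fraction remaining after one interval: e^(−kτ) = e^(−0.06931 × 7.70) = 0.5864
R = 1 / (1 − 0.5864) = 2.418
Css,max = 53.9 × 2.418 ≈ 130 ng/mL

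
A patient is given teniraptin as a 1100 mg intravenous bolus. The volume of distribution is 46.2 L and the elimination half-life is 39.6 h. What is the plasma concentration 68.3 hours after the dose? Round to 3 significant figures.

C₀ = dose / V = 1100 / 46.2 = 23.81 mg/L
k = ln 2 / 39.6 = 0.01750 h⁻¹
C(t) = C₀ e^(−kt) = 23.81 × e^(−0.01750 × 68.3) = 23.81 × e^(−1.196) = 23.81 × 0.3026 ≈ 7.20 mg/L

7.20 mg/L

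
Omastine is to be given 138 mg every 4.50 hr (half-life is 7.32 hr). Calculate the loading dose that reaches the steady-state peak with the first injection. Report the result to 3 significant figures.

398 mg

k = ln 2 / 7.32 = 0.09469 hr⁻¹
Accumulation ratio R = 1 / (1 − e^(−kτ)) = 1 / (1 − e^(−0.09469×4.50)) = 1 / (1 − 0.6530) = 2.882
Loading dose = maintenance dose × R = 138 × 2.882 ≈ 398 mg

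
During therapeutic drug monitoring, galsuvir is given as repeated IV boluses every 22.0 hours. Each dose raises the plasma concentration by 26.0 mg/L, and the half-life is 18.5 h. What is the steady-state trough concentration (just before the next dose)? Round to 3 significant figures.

20.3 mg/L

k = ln 2 / 18.5 = 0.03747 h⁻¹
Fraction remaining after one interval: e^(−kτ) = e^(−0.03747 × 22.0) = 0.4385
R = 1 / (1 − 0.4385) = 1.781
Css,max = 26.0 × 1.781 = 46.31 mg/L
Css,min = Css,max × e^(−kτ) = 46.31 × 0.4385 ≈ 20.3 mg/L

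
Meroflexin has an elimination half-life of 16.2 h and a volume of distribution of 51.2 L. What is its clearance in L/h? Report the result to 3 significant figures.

2.19 L/h

k = ln 2 / t½ = ln 2 / 16.2 = 0.04279 h⁻¹
CL = k · V = 0.04279 × 51.2 ≈ 2.19 L/h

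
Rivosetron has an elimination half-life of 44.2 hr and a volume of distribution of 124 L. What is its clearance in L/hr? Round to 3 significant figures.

k = ln 2 / t½ = ln 2 / 44.2 = 0.01568 hr⁻¹
CL = k · V = 0.01568 × 124 ≈ 1.94 L/hr

1.94 L/hr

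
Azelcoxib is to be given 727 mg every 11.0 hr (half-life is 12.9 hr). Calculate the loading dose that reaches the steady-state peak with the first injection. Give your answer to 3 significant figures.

k = ln 2 / 12.9 = 0.05373 hr⁻¹
Accumulation ratio R = 1 / (1 − e^(−kτ)) = 1 / (1 − e^(−0.05373×11.0)) = 1 / (1 − 0.5537) = 2.241
Loading dose = maintenance dose × R = 727 × 2.241 ≈ 1630 mg

1630 mg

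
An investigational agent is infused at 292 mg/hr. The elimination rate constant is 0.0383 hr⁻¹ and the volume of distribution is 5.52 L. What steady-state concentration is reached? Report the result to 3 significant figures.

CL = k · V = 0.0383 × 5.52 = 0.2114 L/hr
Css = rate / CL = 292 / 0.2114 ≈ 1380 µg/mL

1380 µg/mL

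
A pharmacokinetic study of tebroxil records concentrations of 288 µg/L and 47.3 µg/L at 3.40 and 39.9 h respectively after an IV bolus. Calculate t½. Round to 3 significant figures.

14.0 hours

k = ln(C₁/C₂) / (t₂ − t₁) = ln(288/47.3) / (39.9 − 3.40)
  = 1.806 / 36.50 = 0.04949 h⁻¹
t½ = ln 2 / k = ln 2 / 0.04949 ≈ 14.0 hours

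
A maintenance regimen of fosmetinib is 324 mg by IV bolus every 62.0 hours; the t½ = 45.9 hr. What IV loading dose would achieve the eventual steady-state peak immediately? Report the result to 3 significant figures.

k = ln 2 / 45.9 = 0.01510 hr⁻¹
Accumulation ratio R = 1 / (1 − e^(−kτ)) = 1 / (1 − e^(−0.01510×62.0)) = 1 / (1 − 0.3921) = 1.645
Loading dose = maintenance dose × R = 324 × 1.645 ≈ 533 mg

533 mg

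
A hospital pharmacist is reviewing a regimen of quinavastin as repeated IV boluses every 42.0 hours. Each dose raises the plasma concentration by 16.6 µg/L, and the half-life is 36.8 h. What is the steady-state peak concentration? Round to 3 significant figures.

30.4 µg/L

k = ln 2 / 36.8 = 0.01884 h⁻¹
Fraction remaining after one interval: e^(−kτ) = e^(−0.01884 × 42.0) = 0.4533
R = 1 / (1 − 0.4533) = 1.829
Css,max = 16.6 × 1.829 ≈ 30.4 µg/L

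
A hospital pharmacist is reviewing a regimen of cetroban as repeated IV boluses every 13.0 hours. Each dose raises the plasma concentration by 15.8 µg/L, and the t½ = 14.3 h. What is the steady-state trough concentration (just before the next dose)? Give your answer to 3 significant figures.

18.0 µg/L

k = ln 2 / 14.3 = 0.04847 h⁻¹
Fraction remaining after one interval: e^(−kτ) = e^(−0.04847 × 13.0) = 0.5325
R = 1 / (1 − 0.5325) = 2.139
Css,max = 15.8 × 2.139 = 33.80 µg/L
Css,min = Css,max × e^(−kτ) = 33.80 × 0.5325 ≈ 18.0 µg/L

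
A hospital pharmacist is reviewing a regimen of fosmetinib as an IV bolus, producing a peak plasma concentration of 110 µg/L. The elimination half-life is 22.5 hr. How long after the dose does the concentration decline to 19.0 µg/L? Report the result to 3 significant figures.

k = ln 2 / 22.5 = 0.03081 hr⁻¹
C(t) = C₀ e^(−kt)  ⇒  t = ln(C₀/C) / k
t = ln(110/19.0) / 0.03081 = 1.756 / 0.03081 ≈ 57.0 hours

57.0 hours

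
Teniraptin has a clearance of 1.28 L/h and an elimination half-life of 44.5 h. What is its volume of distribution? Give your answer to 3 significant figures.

82.2 L

k = ln 2 / t½ = ln 2 / 44.5 = 0.01558 h⁻¹
V = CL / k = 1.28 / 0.01558 ≈ 82.2 L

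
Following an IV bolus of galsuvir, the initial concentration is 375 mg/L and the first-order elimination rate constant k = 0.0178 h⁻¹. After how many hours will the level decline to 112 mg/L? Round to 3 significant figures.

67.9 hours

C(t) = C₀ e^(−kt)  ⇒  t = ln(C₀/C) / k
t = ln(375/112) / 0.01780 = 1.208 / 0.01780 ≈ 67.9 hours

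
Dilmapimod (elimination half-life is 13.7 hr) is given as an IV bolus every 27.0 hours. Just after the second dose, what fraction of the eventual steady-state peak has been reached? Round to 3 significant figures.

0.935

k = ln 2 / 13.7 = 0.05059 hr⁻¹
f_n = 1 − e^(−nkτ) = 1 − e^(−2 × 0.05059 × 27.0) = 1 − e^(−2.732) = 1 − 0.06508 ≈ 0.935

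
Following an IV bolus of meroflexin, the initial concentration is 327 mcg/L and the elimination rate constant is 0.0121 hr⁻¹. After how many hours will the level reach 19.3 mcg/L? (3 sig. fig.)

234 hours

C(t) = C₀ e^(−kt)  ⇒  t = ln(C₀/C) / k
t = ln(327/19.3) / 0.01210 = 2.830 / 0.01210 ≈ 234 hours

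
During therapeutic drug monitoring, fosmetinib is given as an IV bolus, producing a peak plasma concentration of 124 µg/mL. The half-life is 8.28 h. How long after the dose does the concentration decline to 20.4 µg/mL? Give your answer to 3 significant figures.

21.6 hours

k = ln 2 / 8.28 = 0.08371 h⁻¹
C(t) = C₀ e^(−kt)  ⇒  t = ln(C₀/C) / k
t = ln(124/20.4) / 0.08371 = 1.805 / 0.08371 ≈ 21.6 hours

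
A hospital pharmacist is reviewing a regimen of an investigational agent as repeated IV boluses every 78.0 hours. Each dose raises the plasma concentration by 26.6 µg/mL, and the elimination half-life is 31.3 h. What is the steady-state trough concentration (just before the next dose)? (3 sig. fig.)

5.75 µg/mL

k = ln 2 / 31.3 = 0.02215 h⁻¹
Fraction remaining after one interval: e^(−kτ) = e^(−0.02215 × 78.0) = 0.1778
R = 1 / (1 − 0.1778) = 1.216
Css,max = 26.6 × 1.216 = 32.35 µg/mL
Css,min = Css,max × e^(−kτ) = 32.35 × 0.1778 ≈ 5.75 µg/mL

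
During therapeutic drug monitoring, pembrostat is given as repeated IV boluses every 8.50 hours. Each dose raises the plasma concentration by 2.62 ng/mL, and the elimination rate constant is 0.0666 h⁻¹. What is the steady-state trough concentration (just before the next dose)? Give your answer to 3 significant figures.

Fraction remaining after one interval: e^(−kτ) = e^(−0.06660 × 8.50) = 0.5677
R = 1 / (1 − 0.5677) = 2.313
Css,max = 2.62 × 2.313 = 6.061 ng/mL
Css,min = Css,max × e^(−kτ) = 6.061 × 0.5677 ≈ 3.44 ng/mL

3.44 ng/mL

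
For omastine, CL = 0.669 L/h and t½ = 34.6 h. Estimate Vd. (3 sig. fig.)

k = ln 2 / t½ = ln 2 / 34.6 = 0.02003 h⁻¹
V = CL / k = 0.669 / 0.02003 ≈ 33.4 L

33.4 L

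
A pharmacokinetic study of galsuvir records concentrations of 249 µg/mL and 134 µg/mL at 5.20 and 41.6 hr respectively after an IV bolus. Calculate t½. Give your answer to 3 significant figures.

40.7 hours

k = ln(C₁/C₂) / (t₂ − t₁) = ln(249/134) / (41.6 − 5.20)
  = 0.6196 / 36.40 = 0.01702 hr⁻¹
t½ = ln 2 / k = ln 2 / 0.01702 ≈ 40.7 hours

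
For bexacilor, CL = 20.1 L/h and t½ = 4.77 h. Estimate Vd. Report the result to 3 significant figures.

k = ln 2 / t½ = ln 2 / 4.77 = 0.1453 h⁻¹
V = CL / k = 20.1 / 0.1453 ≈ 138 L

138 L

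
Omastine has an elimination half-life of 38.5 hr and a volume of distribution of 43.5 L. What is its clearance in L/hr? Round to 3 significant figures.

k = ln 2 / t½ = ln 2 / 38.5 = 0.01800 hr⁻¹
CL = k · V = 0.01800 × 43.5 ≈ 0.783 L/hr

0.783 L/hr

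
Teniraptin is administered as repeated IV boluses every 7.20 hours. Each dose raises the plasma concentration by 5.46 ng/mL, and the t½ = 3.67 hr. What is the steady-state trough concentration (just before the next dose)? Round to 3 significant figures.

1.89 ng/mL

k = ln 2 / 3.67 = 0.1889 hr⁻¹
Fraction remaining after one interval: e^(−kτ) = e^(−0.1889 × 7.20) = 0.2567
R = 1 / (1 − 0.2567) = 1.345
Css,max = 5.46 × 1.345 = 7.346 ng/mL
Css,min = Css,max × e^(−kτ) = 7.346 × 0.2567 ≈ 1.89 ng/mL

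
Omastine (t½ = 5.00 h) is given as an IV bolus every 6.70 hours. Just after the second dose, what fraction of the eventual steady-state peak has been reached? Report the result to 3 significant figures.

0.844

k = ln 2 / 5.00 = 0.1386 h⁻¹
f_n = 1 − e^(−nkτ) = 1 − e^(−2 × 0.1386 × 6.70) = 1 − e^(−1.858) = 1 − 0.1560 ≈ 0.844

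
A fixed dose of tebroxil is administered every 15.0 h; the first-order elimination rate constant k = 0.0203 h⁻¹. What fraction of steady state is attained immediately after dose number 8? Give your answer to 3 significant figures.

0.912

f_n = 1 − e^(−nkτ) = 1 − e^(−8 × 0.02030 × 15.0) = 1 − e^(−2.436) = 1 − 0.08751 ≈ 0.912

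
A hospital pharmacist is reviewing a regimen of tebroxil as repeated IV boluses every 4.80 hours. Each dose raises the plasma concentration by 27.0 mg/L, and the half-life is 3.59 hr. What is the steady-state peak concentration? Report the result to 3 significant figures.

44.7 mg/L

k = ln 2 / 3.59 = 0.1931 hr⁻¹
Fraction remaining after one interval: e^(−kτ) = e^(−0.1931 × 4.80) = 0.3958
R = 1 / (1 − 0.3958) = 1.655
Css,max = 27.0 × 1.655 ≈ 44.7 mg/L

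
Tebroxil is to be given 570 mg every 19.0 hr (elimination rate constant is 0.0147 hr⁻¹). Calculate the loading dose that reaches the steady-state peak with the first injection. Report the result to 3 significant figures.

2340 mg

Accumulation ratio R = 1 / (1 − e^(−kτ)) = 1 / (1 − e^(−0.01470×19.0)) = 1 / (1 − 0.7563) = 4.104
Loading dose = maintenance dose × R = 570 × 4.104 ≈ 2340 mg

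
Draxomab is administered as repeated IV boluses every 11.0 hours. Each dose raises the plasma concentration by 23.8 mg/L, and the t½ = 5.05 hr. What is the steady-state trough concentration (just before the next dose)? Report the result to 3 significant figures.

k = ln 2 / 5.05 = 0.1373 hr⁻¹
Fraction remaining after one interval: e^(−kτ) = e^(−0.1373 × 11.0) = 0.2209
R = 1 / (1 − 0.2209) = 1.284
Css,max = 23.8 × 1.284 = 30.55 mg/L
Css,min = Css,max × e^(−kτ) = 30.55 × 0.2209 ≈ 6.75 mg/L

6.75 mg/L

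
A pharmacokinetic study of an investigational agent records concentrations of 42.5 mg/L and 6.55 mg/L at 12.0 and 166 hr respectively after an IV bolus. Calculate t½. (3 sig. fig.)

k = ln(C₁/C₂) / (t₂ − t₁) = ln(42.5/6.55) / (166 − 12.0)
  = 1.870 / 154.0 = 0.01214 hr⁻¹
t½ = ln 2 / k = ln 2 / 0.01214 ≈ 57.1 hours

57.1 hours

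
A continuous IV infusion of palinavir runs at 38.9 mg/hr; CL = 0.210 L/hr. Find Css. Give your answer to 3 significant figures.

Css = infusion rate / CL = 38.9 / 0.210 ≈ 185 mg/L

185 mg/L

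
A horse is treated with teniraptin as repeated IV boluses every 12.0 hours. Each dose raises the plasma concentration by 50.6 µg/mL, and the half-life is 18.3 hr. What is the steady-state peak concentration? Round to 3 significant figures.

139 µg/mL

k = ln 2 / 18.3 = 0.03788 hr⁻¹
Fraction remaining after one interval: e^(−kτ) = e^(−0.03788 × 12.0) = 0.6348
R = 1 / (1 − 0.6348) = 2.738
Css,max = 50.6 × 2.738 ≈ 139 µg/mL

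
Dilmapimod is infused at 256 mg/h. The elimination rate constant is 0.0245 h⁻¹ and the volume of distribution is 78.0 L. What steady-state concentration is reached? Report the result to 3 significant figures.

134 µg/mL

CL = k · V = 0.0245 × 78.0 = 1.911 L/h
Css = rate / CL = 256 / 1.911 ≈ 134 µg/mL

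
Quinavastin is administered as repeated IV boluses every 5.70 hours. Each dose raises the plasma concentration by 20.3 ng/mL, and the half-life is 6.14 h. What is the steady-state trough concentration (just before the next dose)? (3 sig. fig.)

22.5 ng/mL

k = ln 2 / 6.14 = 0.1129 h⁻¹
Fraction remaining after one interval: e^(−kτ) = e^(−0.1129 × 5.70) = 0.5255
R = 1 / (1 − 0.5255) = 2.107
Css,max = 20.3 × 2.107 = 42.78 ng/mL
Css,min = Css,max × e^(−kτ) = 42.78 × 0.5255 ≈ 22.5 ng/mL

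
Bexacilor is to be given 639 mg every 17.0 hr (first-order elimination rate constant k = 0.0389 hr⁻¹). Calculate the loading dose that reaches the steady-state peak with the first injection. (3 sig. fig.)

Accumulation ratio R = 1 / (1 − e^(−kτ)) = 1 / (1 − e^(−0.03890×17.0)) = 1 / (1 − 0.5162) = 2.067
Loading dose = maintenance dose × R = 639 × 2.067 ≈ 1320 mg

1320 mg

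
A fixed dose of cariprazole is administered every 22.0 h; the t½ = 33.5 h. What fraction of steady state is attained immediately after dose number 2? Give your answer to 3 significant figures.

0.598

k = ln 2 / 33.5 = 0.02069 h⁻¹
f_n = 1 − e^(−nkτ) = 1 − e^(−2 × 0.02069 × 22.0) = 1 − e^(−0.9104) = 1 − 0.4024 ≈ 0.598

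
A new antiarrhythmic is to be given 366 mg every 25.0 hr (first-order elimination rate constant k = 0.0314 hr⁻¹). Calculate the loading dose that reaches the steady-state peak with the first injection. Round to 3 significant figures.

673 mg

Accumulation ratio R = 1 / (1 − e^(−kτ)) = 1 / (1 − e^(−0.03140×25.0)) = 1 / (1 − 0.4561) = 1.839
Loading dose = maintenance dose × R = 366 × 1.839 ≈ 673 mg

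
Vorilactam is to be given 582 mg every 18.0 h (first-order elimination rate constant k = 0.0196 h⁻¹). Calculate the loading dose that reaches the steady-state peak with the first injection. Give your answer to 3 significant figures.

1960 mg

Accumulation ratio R = 1 / (1 − e^(−kτ)) = 1 / (1 − e^(−0.01960×18.0)) = 1 / (1 − 0.7027) = 3.364
Loading dose = maintenance dose × R = 582 × 3.364 ≈ 1960 mg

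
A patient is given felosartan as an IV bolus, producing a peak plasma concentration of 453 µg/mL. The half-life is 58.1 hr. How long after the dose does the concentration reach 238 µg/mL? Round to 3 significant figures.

k = ln 2 / 58.1 = 0.01193 hr⁻¹
C(t) = C₀ e^(−kt)  ⇒  t = ln(C₀/C) / k
t = ln(453/238) / 0.01193 = 0.6436 / 0.01193 ≈ 53.9 hours

53.9 hours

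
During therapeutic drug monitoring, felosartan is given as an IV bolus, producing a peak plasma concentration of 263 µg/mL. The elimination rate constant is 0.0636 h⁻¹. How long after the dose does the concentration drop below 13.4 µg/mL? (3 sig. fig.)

C(t) = C₀ e^(−kt)  ⇒  t = ln(C₀/C) / k
t = ln(263/13.4) / 0.06360 = 2.977 / 0.06360 ≈ 46.8 hours

46.8 hours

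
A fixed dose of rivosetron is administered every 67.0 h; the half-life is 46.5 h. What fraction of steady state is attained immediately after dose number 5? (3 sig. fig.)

k = ln 2 / 46.5 = 0.01491 h⁻¹
f_n = 1 − e^(−nkτ) = 1 − e^(−5 × 0.01491 × 67.0) = 1 − e^(−4.994) = 1 − 0.006781 ≈ 0.993

0.993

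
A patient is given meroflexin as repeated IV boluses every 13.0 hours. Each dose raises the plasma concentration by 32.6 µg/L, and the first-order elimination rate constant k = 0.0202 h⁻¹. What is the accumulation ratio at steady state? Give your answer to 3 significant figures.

Fraction remaining after one interval: e^(−kτ) = e^(−0.02020 × 13.0) = 0.7690
R = 1 / (1 − 0.7690) = 1 / 0.2310 ≈ 4.33

4.33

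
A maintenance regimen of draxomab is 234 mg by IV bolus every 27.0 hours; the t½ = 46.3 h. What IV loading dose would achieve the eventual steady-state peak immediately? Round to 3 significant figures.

k = ln 2 / 46.3 = 0.01497 h⁻¹
Accumulation ratio R = 1 / (1 − e^(−kτ)) = 1 / (1 − e^(−0.01497×27.0)) = 1 / (1 − 0.6675) = 3.008
Loading dose = maintenance dose × R = 234 × 3.008 ≈ 704 mg

704 mg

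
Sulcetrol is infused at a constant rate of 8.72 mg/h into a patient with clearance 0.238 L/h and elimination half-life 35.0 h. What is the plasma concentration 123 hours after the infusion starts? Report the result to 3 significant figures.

33.4 mg/L

Css = rate / CL = 8.72 / 0.238 = 36.64 mg/L
k = ln 2 / 35.0 = 0.01980 h⁻¹
C(t) = Css (1 − e^(−kt)) = 36.64 × (1 − e^(−2.436)) = 36.64 × 0.9125 ≈ 33.4 mg/L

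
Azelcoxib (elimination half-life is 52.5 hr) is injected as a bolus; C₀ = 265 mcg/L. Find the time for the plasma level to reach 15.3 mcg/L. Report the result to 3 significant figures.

216 hours

k = ln 2 / 52.5 = 0.01320 hr⁻¹
C(t) = C₀ e^(−kt)  ⇒  t = ln(C₀/C) / k
t = ln(265/15.3) / 0.01320 = 2.852 / 0.01320 ≈ 216 hours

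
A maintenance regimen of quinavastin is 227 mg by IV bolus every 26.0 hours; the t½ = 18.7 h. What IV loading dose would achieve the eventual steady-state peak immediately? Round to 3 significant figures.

k = ln 2 / 18.7 = 0.03707 h⁻¹
Accumulation ratio R = 1 / (1 − e^(−kτ)) = 1 / (1 − e^(−0.03707×26.0)) = 1 / (1 − 0.3815) = 1.617
Loading dose = maintenance dose × R = 227 × 1.617 ≈ 367 mg

367 mg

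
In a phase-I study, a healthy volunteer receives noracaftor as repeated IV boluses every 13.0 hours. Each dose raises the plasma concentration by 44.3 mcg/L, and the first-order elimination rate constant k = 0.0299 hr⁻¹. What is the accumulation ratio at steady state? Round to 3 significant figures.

Fraction remaining after one interval: e^(−kτ) = e^(−0.02990 × 13.0) = 0.6779
R = 1 / (1 − 0.6779) = 1 / 0.3221 ≈ 3.10

3.10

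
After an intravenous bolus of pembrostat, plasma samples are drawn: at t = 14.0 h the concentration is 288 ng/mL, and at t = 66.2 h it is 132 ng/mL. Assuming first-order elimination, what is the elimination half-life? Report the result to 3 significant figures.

k = ln(C₁/C₂) / (t₂ − t₁) = ln(288/132) / (66.2 − 14.0)
  = 0.7802 / 52.20 = 0.01495 h⁻¹
t½ = ln 2 / k = ln 2 / 0.01495 ≈ 46.4 hours

46.4 hours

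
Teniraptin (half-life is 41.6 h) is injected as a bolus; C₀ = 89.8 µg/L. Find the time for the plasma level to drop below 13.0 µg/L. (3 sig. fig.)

k = ln 2 / 41.6 = 0.01666 h⁻¹
C(t) = C₀ e^(−kt)  ⇒  t = ln(C₀/C) / k
t = ln(89.8/13.0) / 0.01666 = 1.933 / 0.01666 ≈ 116 hours

116 hours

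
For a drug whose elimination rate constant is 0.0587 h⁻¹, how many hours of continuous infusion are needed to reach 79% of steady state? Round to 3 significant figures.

26.6 hours

f = 1 − e^(−kt)  ⇒  t = −ln(1 − f) / k
t = −ln(1 − 0.79) / 0.05870 = 1.561 / 0.05870 ≈ 26.6 hours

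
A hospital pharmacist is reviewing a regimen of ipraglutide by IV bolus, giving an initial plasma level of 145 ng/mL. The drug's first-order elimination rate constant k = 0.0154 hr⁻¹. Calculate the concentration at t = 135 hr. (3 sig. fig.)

C(t) = C₀ e^(−kt) = 145 × e^(−0.01540 × 135) = 145 × e^(−2.079) = 145 × 0.1251 ≈ 18.1 ng/mL

18.1 ng/mL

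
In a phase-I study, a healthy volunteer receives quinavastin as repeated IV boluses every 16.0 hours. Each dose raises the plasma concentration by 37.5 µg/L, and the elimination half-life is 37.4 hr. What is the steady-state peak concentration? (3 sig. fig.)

146 µg/L

k = ln 2 / 37.4 = 0.01853 hr⁻¹
Fraction remaining after one interval: e^(−kτ) = e^(−0.01853 × 16.0) = 0.7434
R = 1 / (1 − 0.7434) = 3.897
Css,max = 37.5 × 3.897 ≈ 146 µg/L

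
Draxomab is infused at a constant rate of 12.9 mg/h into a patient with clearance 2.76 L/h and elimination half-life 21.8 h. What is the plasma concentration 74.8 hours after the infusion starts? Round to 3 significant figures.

4.24 µg/mL

Css = rate / CL = 12.9 / 2.76 = 4.674 µg/mL
k = ln 2 / 21.8 = 0.03180 h⁻¹
C(t) = Css (1 − e^(−kt)) = 4.674 × (1 − e^(−2.378)) = 4.674 × 0.9073 ≈ 4.24 µg/mL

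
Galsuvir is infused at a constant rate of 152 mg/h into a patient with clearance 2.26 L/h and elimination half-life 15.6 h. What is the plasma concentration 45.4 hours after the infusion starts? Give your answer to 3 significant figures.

Css = rate / CL = 152 / 2.26 = 67.26 mg/L
k = ln 2 / 15.6 = 0.04443 h⁻¹
C(t) = Css (1 − e^(−kt)) = 67.26 × (1 − e^(−2.017)) = 67.26 × 0.8670 ≈ 58.3 mg/L

58.3 mg/L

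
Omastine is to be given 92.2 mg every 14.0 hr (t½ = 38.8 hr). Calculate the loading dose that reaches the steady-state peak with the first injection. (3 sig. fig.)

417 mg

k = ln 2 / 38.8 = 0.01786 hr⁻¹
Accumulation ratio R = 1 / (1 − e^(−kτ)) = 1 / (1 − e^(−0.01786×14.0)) = 1 / (1 − 0.7787) = 4.519
Loading dose = maintenance dose × R = 92.2 × 4.519 ≈ 417 mg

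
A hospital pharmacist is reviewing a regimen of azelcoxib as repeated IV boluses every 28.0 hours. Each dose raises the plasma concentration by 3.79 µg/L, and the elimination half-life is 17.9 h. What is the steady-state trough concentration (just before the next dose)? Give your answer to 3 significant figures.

1.94 µg/L

k = ln 2 / 17.9 = 0.03872 h⁻¹
Fraction remaining after one interval: e^(−kτ) = e^(−0.03872 × 28.0) = 0.3382
R = 1 / (1 − 0.3382) = 1.511
Css,max = 3.79 × 1.511 = 5.726 µg/L
Css,min = Css,max × e^(−kτ) = 5.726 × 0.3382 ≈ 1.94 µg/L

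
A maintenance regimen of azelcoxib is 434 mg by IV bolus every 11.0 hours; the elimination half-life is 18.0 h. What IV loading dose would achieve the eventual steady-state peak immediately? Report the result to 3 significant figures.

k = ln 2 / 18.0 = 0.03851 h⁻¹
Accumulation ratio R = 1 / (1 − e^(−kτ)) = 1 / (1 − e^(−0.03851×11.0)) = 1 / (1 − 0.6547) = 2.896
Loading dose = maintenance dose × R = 434 × 2.896 ≈ 1260 mg

1260 mg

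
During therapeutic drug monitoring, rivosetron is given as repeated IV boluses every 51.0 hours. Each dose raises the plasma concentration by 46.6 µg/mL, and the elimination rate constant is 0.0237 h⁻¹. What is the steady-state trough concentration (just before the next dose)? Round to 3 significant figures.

19.8 µg/mL

Fraction remaining after one interval: e^(−kτ) = e^(−0.02370 × 51.0) = 0.2986
R = 1 / (1 − 0.2986) = 1.426
Css,max = 46.6 × 1.426 = 66.44 µg/mL
Css,min = Css,max × e^(−kτ) = 66.44 × 0.2986 ≈ 19.8 µg/mL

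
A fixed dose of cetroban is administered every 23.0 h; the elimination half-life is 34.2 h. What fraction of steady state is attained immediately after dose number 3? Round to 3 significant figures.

0.753

k = ln 2 / 34.2 = 0.02027 h⁻¹
f_n = 1 − e^(−nkτ) = 1 − e^(−3 × 0.02027 × 23.0) = 1 − e^(−1.398) = 1 − 0.2470 ≈ 0.753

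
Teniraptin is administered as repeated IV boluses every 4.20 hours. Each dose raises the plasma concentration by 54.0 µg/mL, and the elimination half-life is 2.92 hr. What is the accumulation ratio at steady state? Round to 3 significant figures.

1.58

k = ln 2 / 2.92 = 0.2374 hr⁻¹
Fraction remaining after one interval: e^(−kτ) = e^(−0.2374 × 4.20) = 0.3690
R = 1 / (1 − 0.3690) = 1 / 0.6310 ≈ 1.58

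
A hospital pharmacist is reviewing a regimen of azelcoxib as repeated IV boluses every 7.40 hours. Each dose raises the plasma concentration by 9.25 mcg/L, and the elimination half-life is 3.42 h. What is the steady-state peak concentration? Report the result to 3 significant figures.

11.9 mcg/L

k = ln 2 / 3.42 = 0.2027 h⁻¹
Fraction remaining after one interval: e^(−kτ) = e^(−0.2027 × 7.40) = 0.2232
R = 1 / (1 − 0.2232) = 1.287
Css,max = 9.25 × 1.287 ≈ 11.9 mcg/L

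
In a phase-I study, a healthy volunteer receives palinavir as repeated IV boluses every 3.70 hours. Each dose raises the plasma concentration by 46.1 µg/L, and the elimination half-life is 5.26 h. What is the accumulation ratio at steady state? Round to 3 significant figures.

k = ln 2 / 5.26 = 0.1318 h⁻¹
Fraction remaining after one interval: e^(−kτ) = e^(−0.1318 × 3.70) = 0.6141
R = 1 / (1 − 0.6141) = 1 / 0.3859 ≈ 2.59

2.59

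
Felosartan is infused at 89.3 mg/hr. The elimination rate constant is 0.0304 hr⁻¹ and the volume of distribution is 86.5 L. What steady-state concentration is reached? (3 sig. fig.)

CL = k · V = 0.0304 × 86.5 = 2.630 L/hr
Css = rate / CL = 89.3 / 2.630 ≈ 34.0 µg/mL

34.0 µg/mL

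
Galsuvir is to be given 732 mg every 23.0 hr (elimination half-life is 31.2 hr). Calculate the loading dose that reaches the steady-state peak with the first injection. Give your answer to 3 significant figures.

k = ln 2 / 31.2 = 0.02222 hr⁻¹
Accumulation ratio R = 1 / (1 − e^(−kτ)) = 1 / (1 − e^(−0.02222×23.0)) = 1 / (1 − 0.5999) = 2.499
Loading dose = maintenance dose × R = 732 × 2.499 ≈ 1830 mg

1830 mg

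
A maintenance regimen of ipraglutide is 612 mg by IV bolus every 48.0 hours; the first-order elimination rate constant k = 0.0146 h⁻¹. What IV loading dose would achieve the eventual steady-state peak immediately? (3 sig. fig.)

Accumulation ratio R = 1 / (1 − e^(−kτ)) = 1 / (1 − e^(−0.01460×48.0)) = 1 / (1 − 0.4962) = 1.985
Loading dose = maintenance dose × R = 612 × 1.985 ≈ 1210 mg

1210 mg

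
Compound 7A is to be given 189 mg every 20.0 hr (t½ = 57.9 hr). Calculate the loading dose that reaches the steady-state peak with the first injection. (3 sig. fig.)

888 mg

k = ln 2 / 57.9 = 0.01197 hr⁻¹
Accumulation ratio R = 1 / (1 − e^(−kτ)) = 1 / (1 − e^(−0.01197×20.0)) = 1 / (1 − 0.7871) = 4.697
Loading dose = maintenance dose × R = 189 × 4.697 ≈ 888 mg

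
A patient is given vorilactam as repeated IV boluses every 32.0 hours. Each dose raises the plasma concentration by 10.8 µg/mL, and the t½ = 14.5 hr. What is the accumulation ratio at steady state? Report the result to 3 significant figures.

k = ln 2 / 14.5 = 0.04780 hr⁻¹
Fraction remaining after one interval: e^(−kτ) = e^(−0.04780 × 32.0) = 0.2166
R = 1 / (1 − 0.2166) = 1 / 0.7834 ≈ 1.28

1.28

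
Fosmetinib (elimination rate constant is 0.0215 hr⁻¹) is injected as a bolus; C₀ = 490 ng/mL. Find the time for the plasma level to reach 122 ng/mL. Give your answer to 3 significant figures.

C(t) = C₀ e^(−kt)  ⇒  t = ln(C₀/C) / k
t = ln(490/122) / 0.02150 = 1.390 / 0.02150 ≈ 64.7 hours

64.7 hours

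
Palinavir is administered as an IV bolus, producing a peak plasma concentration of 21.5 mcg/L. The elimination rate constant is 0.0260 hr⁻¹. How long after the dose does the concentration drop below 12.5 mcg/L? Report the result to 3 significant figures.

20.9 hours

C(t) = C₀ e^(−kt)  ⇒  t = ln(C₀/C) / k
t = ln(21.5/12.5) / 0.02600 = 0.5423 / 0.02600 ≈ 20.9 hours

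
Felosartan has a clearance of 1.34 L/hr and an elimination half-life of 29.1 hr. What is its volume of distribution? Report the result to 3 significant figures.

k = ln 2 / t½ = ln 2 / 29.1 = 0.02382 hr⁻¹
V = CL / k = 1.34 / 0.02382 ≈ 56.3 L

56.3 L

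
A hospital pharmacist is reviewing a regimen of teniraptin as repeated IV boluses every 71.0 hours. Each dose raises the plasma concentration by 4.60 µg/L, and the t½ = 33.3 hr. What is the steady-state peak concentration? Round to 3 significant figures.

5.96 µg/L

k = ln 2 / 33.3 = 0.02082 hr⁻¹
Fraction remaining after one interval: e^(−kτ) = e^(−0.02082 × 71.0) = 0.2281
R = 1 / (1 − 0.2281) = 1.296
Css,max = 4.60 × 1.296 ≈ 5.96 µg/L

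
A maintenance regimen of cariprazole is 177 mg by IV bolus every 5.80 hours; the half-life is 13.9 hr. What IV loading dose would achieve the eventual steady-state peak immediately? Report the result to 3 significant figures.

k = ln 2 / 13.9 = 0.04987 hr⁻¹
Accumulation ratio R = 1 / (1 − e^(−kτ)) = 1 / (1 − e^(−0.04987×5.80)) = 1 / (1 − 0.7488) = 3.982
Loading dose = maintenance dose × R = 177 × 3.982 ≈ 705 mg

705 mg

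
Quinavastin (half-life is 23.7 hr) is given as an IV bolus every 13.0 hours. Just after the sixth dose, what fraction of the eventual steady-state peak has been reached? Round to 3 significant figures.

k = ln 2 / 23.7 = 0.02925 hr⁻¹
f_n = 1 − e^(−nkτ) = 1 − e^(−6 × 0.02925 × 13.0) = 1 − e^(−2.281) = 1 − 0.1022 ≈ 0.898

0.898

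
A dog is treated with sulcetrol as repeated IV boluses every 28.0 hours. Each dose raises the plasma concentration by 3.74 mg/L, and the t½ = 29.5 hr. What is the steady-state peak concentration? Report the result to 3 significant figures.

7.76 mg/L

k = ln 2 / 29.5 = 0.02350 hr⁻¹
Fraction remaining after one interval: e^(−kτ) = e^(−0.02350 × 28.0) = 0.5179
R = 1 / (1 − 0.5179) = 2.074
Css,max = 3.74 × 2.074 ≈ 7.76 mg/L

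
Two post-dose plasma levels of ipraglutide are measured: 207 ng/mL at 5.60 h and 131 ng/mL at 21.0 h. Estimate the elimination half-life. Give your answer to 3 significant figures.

23.3 hours

k = ln(C₁/C₂) / (t₂ − t₁) = ln(207/131) / (21.0 − 5.60)
  = 0.4575 / 15.40 = 0.02971 h⁻¹
t½ = ln 2 / k = ln 2 / 0.02971 ≈ 23.3 hours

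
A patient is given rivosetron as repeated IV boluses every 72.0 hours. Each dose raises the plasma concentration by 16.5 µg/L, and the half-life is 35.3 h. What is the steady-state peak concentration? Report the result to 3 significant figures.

21.8 µg/L

k = ln 2 / 35.3 = 0.01964 h⁻¹
Fraction remaining after one interval: e^(−kτ) = e^(−0.01964 × 72.0) = 0.2432
R = 1 / (1 − 0.2432) = 1.321
Css,max = 16.5 × 1.321 ≈ 21.8 µg/L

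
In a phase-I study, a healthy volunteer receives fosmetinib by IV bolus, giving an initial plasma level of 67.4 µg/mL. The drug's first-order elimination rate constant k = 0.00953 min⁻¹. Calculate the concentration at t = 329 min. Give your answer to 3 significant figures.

C(t) = C₀ e^(−kt) = 67.4 × e^(−0.009530 × 329) = 67.4 × e^(−3.135) = 67.4 × 0.04348 ≈ 2.93 µg/mL

2.93 µg/mL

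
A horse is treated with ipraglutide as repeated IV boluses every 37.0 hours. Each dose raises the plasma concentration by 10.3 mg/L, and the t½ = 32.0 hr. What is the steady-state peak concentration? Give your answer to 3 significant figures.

18.7 mg/L

k = ln 2 / 32.0 = 0.02166 hr⁻¹
Fraction remaining after one interval: e^(−kτ) = e^(−0.02166 × 37.0) = 0.4487
R = 1 / (1 − 0.4487) = 1.814
Css,max = 10.3 × 1.814 ≈ 18.7 mg/L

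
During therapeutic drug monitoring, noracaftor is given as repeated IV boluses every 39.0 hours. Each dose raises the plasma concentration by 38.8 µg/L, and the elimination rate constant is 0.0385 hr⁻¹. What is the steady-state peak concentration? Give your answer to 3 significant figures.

Fraction remaining after one interval: e^(−kτ) = e^(−0.03850 × 39.0) = 0.2228
R = 1 / (1 − 0.2228) = 1.287
Css,max = 38.8 × 1.287 ≈ 49.9 µg/L

49.9 µg/L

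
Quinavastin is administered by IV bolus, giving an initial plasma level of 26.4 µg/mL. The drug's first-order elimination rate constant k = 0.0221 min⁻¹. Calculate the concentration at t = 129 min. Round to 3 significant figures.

C(t) = C₀ e^(−kt) = 26.4 × e^(−0.02210 × 129) = 26.4 × e^(−2.851) = 26.4 × 0.05779 ≈ 1.53 µg/mL

1.53 µg/mL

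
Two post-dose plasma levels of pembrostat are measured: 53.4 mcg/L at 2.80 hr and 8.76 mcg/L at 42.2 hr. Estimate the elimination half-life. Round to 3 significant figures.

k = ln(C₁/C₂) / (t₂ − t₁) = ln(53.4/8.76) / (42.2 − 2.80)
  = 1.808 / 39.40 = 0.04588 hr⁻¹
t½ = ln 2 / k = ln 2 / 0.04588 ≈ 15.1 hours

15.1 hours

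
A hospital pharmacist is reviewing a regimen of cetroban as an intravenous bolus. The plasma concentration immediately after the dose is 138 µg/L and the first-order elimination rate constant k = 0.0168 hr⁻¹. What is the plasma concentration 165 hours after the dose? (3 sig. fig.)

8.63 µg/L

C(t) = C₀ e^(−kt) = 138 × e^(−0.01680 × 165) = 138 × e^(−2.772) = 138 × 0.06254 ≈ 8.63 µg/L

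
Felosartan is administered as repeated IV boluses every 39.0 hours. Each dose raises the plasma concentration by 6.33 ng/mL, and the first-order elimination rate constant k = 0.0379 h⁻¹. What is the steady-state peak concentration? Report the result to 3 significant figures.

Fraction remaining after one interval: e^(−kτ) = e^(−0.03790 × 39.0) = 0.2281
R = 1 / (1 − 0.2281) = 1.295
Css,max = 6.33 × 1.295 ≈ 8.20 ng/mL

8.20 ng/mL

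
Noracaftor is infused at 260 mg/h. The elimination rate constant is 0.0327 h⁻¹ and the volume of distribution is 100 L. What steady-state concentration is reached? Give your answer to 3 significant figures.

79.5 µg/mL

CL = k · V = 0.0327 × 100 = 3.270 L/h
Css = rate / CL = 260 / 3.270 ≈ 79.5 µg/mL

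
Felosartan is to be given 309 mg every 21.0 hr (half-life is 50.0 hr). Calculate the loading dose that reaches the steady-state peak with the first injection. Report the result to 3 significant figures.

1220 mg

k = ln 2 / 50.0 = 0.01386 hr⁻¹
Accumulation ratio R = 1 / (1 − e^(−kτ)) = 1 / (1 − e^(−0.01386×21.0)) = 1 / (1 − 0.7474) = 3.959
Loading dose = maintenance dose × R = 309 × 3.959 ≈ 1220 mg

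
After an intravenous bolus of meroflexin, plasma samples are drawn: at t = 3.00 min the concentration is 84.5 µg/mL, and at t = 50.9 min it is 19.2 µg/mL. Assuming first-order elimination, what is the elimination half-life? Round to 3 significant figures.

k = ln(C₁/C₂) / (t₂ − t₁) = ln(84.5/19.2) / (50.9 − 3.00)
  = 1.482 / 47.90 = 0.03094 min⁻¹
t½ = ln 2 / k = ln 2 / 0.03094 ≈ 22.4 minutes

22.4 minutes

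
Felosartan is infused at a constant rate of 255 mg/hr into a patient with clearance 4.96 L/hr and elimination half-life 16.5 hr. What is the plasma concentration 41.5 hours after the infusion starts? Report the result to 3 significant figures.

Css = rate / CL = 255 / 4.96 = 51.41 mg/L
k = ln 2 / 16.5 = 0.04201 hr⁻¹
C(t) = Css (1 − e^(−kt)) = 51.41 × (1 − e^(−1.743)) = 51.41 × 0.8251 ≈ 42.4 mg/L

42.4 mg/L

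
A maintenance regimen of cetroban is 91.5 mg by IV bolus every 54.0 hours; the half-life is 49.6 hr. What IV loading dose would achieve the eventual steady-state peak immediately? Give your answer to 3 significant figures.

k = ln 2 / 49.6 = 0.01397 hr⁻¹
Accumulation ratio R = 1 / (1 − e^(−kτ)) = 1 / (1 − e^(−0.01397×54.0)) = 1 / (1 − 0.4702) = 1.887
Loading dose = maintenance dose × R = 91.5 × 1.887 ≈ 173 mg

173 mg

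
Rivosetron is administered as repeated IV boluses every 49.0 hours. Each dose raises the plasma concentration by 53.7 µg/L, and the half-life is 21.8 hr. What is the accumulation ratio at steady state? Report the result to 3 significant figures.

1.27

k = ln 2 / 21.8 = 0.03180 hr⁻¹
Fraction remaining after one interval: e^(−kτ) = e^(−0.03180 × 49.0) = 0.2106
R = 1 / (1 − 0.2106) = 1 / 0.7894 ≈ 1.27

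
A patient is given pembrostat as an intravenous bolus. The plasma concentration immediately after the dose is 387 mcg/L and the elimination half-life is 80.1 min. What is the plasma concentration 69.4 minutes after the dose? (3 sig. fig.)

k = ln 2 / 80.1 = 0.008654 min⁻¹
C(t) = C₀ e^(−kt) = 387 × e^(−0.008654 × 69.4) = 387 × e^(−0.6006) = 387 × 0.5485 ≈ 212 mcg/L

212 mcg/L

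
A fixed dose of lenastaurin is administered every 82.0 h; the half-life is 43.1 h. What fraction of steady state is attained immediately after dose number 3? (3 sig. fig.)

0.981

k = ln 2 / 43.1 = 0.01608 h⁻¹
f_n = 1 − e^(−nkτ) = 1 − e^(−3 × 0.01608 × 82.0) = 1 − e^(−3.956) = 1 − 0.01913 ≈ 0.981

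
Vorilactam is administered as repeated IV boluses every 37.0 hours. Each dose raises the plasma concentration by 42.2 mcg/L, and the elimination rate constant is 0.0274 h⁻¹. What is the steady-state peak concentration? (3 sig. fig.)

66.2 mcg/L

Fraction remaining after one interval: e^(−kτ) = e^(−0.02740 × 37.0) = 0.3628
R = 1 / (1 − 0.3628) = 1.569
Css,max = 42.2 × 1.569 ≈ 66.2 mcg/L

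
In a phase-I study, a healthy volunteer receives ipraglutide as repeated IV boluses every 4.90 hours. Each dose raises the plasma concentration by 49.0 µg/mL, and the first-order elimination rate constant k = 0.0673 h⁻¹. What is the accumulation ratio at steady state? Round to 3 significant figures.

3.56

Fraction remaining after one interval: e^(−kτ) = e^(−0.06730 × 4.90) = 0.7191
R = 1 / (1 − 0.7191) = 1 / 0.2809 ≈ 3.56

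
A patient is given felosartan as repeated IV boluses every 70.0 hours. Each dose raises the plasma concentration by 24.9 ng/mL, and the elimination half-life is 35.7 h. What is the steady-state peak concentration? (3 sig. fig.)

k = ln 2 / 35.7 = 0.01942 h⁻¹
Fraction remaining after one interval: e^(−kτ) = e^(−0.01942 × 70.0) = 0.2569
R = 1 / (1 − 0.2569) = 1.346
Css,max = 24.9 × 1.346 ≈ 33.5 ng/mL

33.5 ng/mL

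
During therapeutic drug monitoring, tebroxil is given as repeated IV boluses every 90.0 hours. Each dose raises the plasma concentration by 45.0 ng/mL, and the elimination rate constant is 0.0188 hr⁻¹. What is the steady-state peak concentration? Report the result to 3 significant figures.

Fraction remaining after one interval: e^(−kτ) = e^(−0.01880 × 90.0) = 0.1842
R = 1 / (1 − 0.1842) = 1.226
Css,max = 45.0 × 1.226 ≈ 55.2 ng/mL

55.2 ng/mL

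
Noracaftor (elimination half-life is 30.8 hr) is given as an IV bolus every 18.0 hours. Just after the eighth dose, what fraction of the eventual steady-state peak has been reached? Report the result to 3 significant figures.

k = ln 2 / 30.8 = 0.02250 hr⁻¹
f_n = 1 − e^(−nkτ) = 1 − e^(−8 × 0.02250 × 18.0) = 1 − e^(−3.241) = 1 − 0.03914 ≈ 0.961

0.961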